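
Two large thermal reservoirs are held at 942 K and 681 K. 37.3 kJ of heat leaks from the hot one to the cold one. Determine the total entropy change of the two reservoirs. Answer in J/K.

ΔS_hot = −Q/T_H = −37300/942 = -39.6 J/K and ΔS_cold = +Q/T_C = 37300/681 = 54.77 J/K.
ΔS_total = -39.6 + 54.77 = 15.2 J/K, positive as the second law requires.

ΔS_total = 15.2 J/K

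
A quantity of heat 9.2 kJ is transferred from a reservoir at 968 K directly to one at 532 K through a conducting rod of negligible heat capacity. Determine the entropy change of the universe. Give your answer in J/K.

ΔS_hot = −Q/T_H = −9200/968 = -9.504 J/K and ΔS_cold = +Q/T_C = 9200/532 = 17.29 J/K.
ΔS_total = -9.504 + 17.29 = 7.79 J/K, positive as the second law requires.

ΔS_total = 7.79 J/K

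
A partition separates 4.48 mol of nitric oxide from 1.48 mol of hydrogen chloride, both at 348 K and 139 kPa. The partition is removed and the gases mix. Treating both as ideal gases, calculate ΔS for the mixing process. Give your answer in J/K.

ΔS_mix = 27.8 J/K

Mole fractions: x_A = 4.48/5.96 = 0.752, x_B = 0.248.
ΔS_mix = −R(n_A ln x_A + n_B ln x_B) = −8.314 × (4.48 ln 0.752 + 1.48 ln 0.248) = 27.8 J/K.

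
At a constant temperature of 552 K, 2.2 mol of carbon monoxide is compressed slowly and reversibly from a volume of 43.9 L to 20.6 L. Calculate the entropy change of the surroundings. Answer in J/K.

For an isothermal ideal gas ΔS_gas = nR ln(V₂/V₁) = 2.2 × 8.314 × ln(20.6/43.9) = -13.8 J/K.
The process is reversible, so ΔS_surr = −ΔS_gas = 13.8 J/K and ΔS_universe = 0.

ΔS_surr = 13.8 J/K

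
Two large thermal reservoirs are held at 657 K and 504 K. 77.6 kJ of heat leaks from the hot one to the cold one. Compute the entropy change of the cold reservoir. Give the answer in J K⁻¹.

The cold reservoir gains heat Q, so ΔS_cold = +Q/T_C = 77600/504 = 154 J/K.

ΔS_cold = 154 J/K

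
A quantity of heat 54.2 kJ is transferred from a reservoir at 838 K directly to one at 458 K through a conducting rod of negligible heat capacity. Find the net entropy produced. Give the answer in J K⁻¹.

ΔS_total = 53.7 J/K

ΔS_hot = −Q/T_H = −54200/838 = -64.678 J/K and ΔS_cold = +Q/T_C = 54200/458 = 118.34 J/K.
ΔS_total = -64.678 + 118.34 = 53.7 J/K, positive as the second law requires.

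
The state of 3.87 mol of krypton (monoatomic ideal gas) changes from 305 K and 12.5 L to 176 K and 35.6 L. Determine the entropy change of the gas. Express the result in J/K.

ΔS = 7.14 J/K

Entropy is a state function: ΔS = nC_V ln(T₂/T₁) + nR ln(V₂/V₁), with C_V = 3R/2 = 12.47 J mol⁻¹ K⁻¹ for a monoatomic ideal gas.
ΔS = 3.87 × [12.47 × ln(176/305) + 8.314 × ln(35.6/12.5)] = 7.14 J/K.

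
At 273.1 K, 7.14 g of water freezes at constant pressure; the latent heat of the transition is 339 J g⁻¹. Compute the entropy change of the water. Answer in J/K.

ΔS = -8.86 J/K

Heat released by the substance: Q = −mL = −7.14 × 339 = −2420.46 J.
At constant T, ΔS = Q_rev/T = −2420.46 / 273.1 = -8.86 J/K.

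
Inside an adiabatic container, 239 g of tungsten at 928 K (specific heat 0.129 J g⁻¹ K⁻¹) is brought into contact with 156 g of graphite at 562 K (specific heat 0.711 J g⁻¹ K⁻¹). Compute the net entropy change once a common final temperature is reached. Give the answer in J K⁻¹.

ΔS_total = 3.32 J/K

Energy balance: T_f = (m₁c₁T₁ + m₂c₂T₂)/(m₁c₁ + m₂c₂) = 641.61 K.
ΔS₁ = m₁c₁ ln(T_f/T₁) = 30.831 × ln(641.61/928) = -11.378 J/K.
ΔS₂ = m₂c₂ ln(T_f/T₂) = 110.916 × ln(641.61/562) = 14.694 J/K.
ΔS_total = -11.378 + 14.694 = 3.32 J/K.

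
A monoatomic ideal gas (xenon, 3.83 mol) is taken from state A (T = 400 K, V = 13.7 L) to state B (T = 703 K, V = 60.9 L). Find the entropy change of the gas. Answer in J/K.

Entropy is a state function: ΔS = nC_V ln(T₂/T₁) + nR ln(V₂/V₁), with C_V = 3R/2 = 12.47 J mol⁻¹ K⁻¹ for a monoatomic ideal gas.
ΔS = 3.83 × [12.47 × ln(703/400) + 8.314 × ln(60.9/13.7)] = 74.4 J/K.

ΔS = 74.4 J/K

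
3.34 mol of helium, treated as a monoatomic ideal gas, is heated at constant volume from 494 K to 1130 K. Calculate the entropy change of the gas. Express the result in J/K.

At constant volume, ΔS = nC_V ln(T₂/T₁) with C_V = 3R/2 = 12.47 J mol⁻¹ K⁻¹.
ΔS = 3.34 × 12.47 × ln(1130/494) = 34.5 J/K.

ΔS = 34.5 J/K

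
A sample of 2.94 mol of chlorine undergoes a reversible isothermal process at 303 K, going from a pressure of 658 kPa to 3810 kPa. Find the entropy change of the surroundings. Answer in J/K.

ΔS_surr = 42.9 J/K

For an isothermal ideal gas ΔS_gas = nR ln(P₁/P₂) = 2.94 × 8.314 × ln(658/3810) = -42.9 J/K.
The process is reversible, so ΔS_surr = −ΔS_gas = 42.9 J/K and ΔS_universe = 0.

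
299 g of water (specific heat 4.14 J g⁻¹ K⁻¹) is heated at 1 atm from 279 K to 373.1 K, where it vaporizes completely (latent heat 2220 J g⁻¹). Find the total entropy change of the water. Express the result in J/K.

ΔS = 2140 J/K

Warming step: ΔS₁ = m c ln(T_tr/T_i) = 299 × 4.14 × ln(373.1/279) = 359.8 J/K.
Phase change: ΔS₂ = +mL/T_tr = 299 × 2220 / 373.1 = 1779 J/K.
ΔS_total = (359.8) + (1779) = 2140 J/K.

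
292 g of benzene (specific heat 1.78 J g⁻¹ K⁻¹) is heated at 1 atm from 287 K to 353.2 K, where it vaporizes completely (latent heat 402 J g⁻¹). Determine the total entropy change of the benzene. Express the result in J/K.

ΔS = 440 J/K

Warming step: ΔS₁ = m c ln(T_tr/T_i) = 292 × 1.78 × ln(353.2/287) = 107.9 J/K.
Phase change: ΔS₂ = +mL/T_tr = 292 × 402 / 353.2 = 332.3 J/K.
ΔS_total = (107.9) + (332.3) = 440 J/K.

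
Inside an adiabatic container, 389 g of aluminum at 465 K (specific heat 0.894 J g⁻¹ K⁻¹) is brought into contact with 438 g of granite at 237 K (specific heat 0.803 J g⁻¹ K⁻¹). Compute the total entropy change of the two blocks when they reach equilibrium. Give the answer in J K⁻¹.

ΔS_total = 39 J/K

Energy balance: T_f = (m₁c₁T₁ + m₂c₂T₂)/(m₁c₁ + m₂c₂) = 350.36 K.
ΔS₁ = m₁c₁ ln(T_f/T₁) = 347.766 × ln(350.36/465) = -98.45 J/K.
ΔS₂ = m₂c₂ ln(T_f/T₂) = 351.714 × ln(350.36/237) = 137.5 J/K.
ΔS_total = -98.45 + 137.5 = 39 J/K.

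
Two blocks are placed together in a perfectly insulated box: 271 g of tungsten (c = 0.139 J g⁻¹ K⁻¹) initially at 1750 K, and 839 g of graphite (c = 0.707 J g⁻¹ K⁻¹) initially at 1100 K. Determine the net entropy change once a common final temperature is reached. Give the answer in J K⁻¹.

ΔS_total = 4.39 J/K

Energy balance: T_f = (m₁c₁T₁ + m₂c₂T₂)/(m₁c₁ + m₂c₂) = 1138.8 K.
ΔS₁ = m₁c₁ ln(T_f/T₁) = 37.669 × ln(1138.8/1750) = -16.18 J/K.
ΔS₂ = m₂c₂ ln(T_f/T₂) = 593.173 × ln(1138.8/1100) = 20.57 J/K.
ΔS_total = -16.18 + 20.57 = 4.39 J/K.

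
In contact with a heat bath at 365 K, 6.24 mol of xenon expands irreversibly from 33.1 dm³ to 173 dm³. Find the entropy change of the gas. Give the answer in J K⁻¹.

ΔS_gas = 85.8 J/K

Entropy is a state function, so ΔS_gas depends only on the end states.
For an isothermal ideal gas ΔS_gas = nR ln(V₂/V₁) = 6.24 × 8.314 × ln(173/33.1) = 85.8 J/K.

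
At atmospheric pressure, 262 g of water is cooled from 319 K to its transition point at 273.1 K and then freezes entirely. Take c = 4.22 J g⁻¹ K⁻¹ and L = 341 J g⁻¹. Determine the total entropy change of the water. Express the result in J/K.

ΔS = -499 J/K

Cooling step: ΔS₁ = m c ln(T_tr/T_i) = 262 × 4.22 × ln(273.1/319) = -171.8 J/K.
Phase change: ΔS₂ = −mL/T_tr = −262 × 341 / 273.1 = -327.1 J/K.
ΔS_total = (-171.8) + (-327.1) = -499 J/K.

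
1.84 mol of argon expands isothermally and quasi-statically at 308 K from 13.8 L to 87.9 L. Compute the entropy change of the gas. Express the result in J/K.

For an isothermal ideal gas ΔS_gas = nR ln(V₂/V₁) = 1.84 × 8.314 × ln(87.9/13.8) = 28.3 J/K.

ΔS_gas = 28.3 J/K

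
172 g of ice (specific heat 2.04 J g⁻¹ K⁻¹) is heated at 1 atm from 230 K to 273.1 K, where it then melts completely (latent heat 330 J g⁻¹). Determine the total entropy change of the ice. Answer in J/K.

ΔS = 268 J/K

Warming step: ΔS₁ = m c ln(T_tr/T_i) = 172 × 2.04 × ln(273.1/230) = 60.27 J/K.
Phase change: ΔS₂ = +mL/T_tr = 172 × 330 / 273.1 = 207.8 J/K.
ΔS_total = (60.27) + (207.8) = 268 J/K.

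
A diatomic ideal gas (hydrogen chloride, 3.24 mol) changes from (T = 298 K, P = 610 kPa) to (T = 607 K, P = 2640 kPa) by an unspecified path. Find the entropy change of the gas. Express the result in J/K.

ΔS = nC_p ln(T₂/T₁) − nR ln(P₂/P₁), with C_p = 7R/2 = 29.1 J mol⁻¹ K⁻¹ for a diatomic ideal gas.
ΔS = 3.24 × [29.1 × ln(607/298) − 8.314 × ln(2640/610)] = 27.6 J/K.

ΔS = 27.6 J/K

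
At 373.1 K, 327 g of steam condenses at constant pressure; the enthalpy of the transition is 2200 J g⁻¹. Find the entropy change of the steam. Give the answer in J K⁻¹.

ΔS = -1930 J/K

Heat released by the substance: Q = −mL = −327 × 2200 = −719400 J.
At constant T, ΔS = Q_rev/T = −719400 / 373.1 = -1930 J/K.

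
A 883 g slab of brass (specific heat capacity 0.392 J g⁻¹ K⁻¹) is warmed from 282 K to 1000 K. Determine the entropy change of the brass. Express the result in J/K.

ΔS = ∫dQ_rev/T = m c ln(T₂/T₁) = 883 × 0.392 × ln(1000/282) = 438 J/K.

ΔS = 438 J/K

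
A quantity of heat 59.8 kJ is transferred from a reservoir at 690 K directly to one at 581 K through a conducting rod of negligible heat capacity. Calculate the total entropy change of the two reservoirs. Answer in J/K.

ΔS_total = 16.3 J/K

ΔS_hot = −Q/T_H = −59800/690 = -86.667 J/K and ΔS_cold = +Q/T_C = 59800/581 = 102.93 J/K.
ΔS_total = -86.667 + 102.93 = 16.3 J/K, positive as the second law requires.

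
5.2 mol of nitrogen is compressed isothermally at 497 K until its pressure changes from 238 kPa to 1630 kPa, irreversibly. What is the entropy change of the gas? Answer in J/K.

ΔS_gas = -83.2 J/K

Entropy is a state function, so ΔS_gas depends only on the end states.
For an isothermal ideal gas ΔS_gas = nR ln(P₁/P₂) = 5.2 × 8.314 × ln(238/1630) = -83.2 J/K.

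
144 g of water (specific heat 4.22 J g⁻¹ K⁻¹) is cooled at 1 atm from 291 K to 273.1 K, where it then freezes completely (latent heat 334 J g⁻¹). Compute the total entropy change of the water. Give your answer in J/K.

ΔS = -215 J/K

Cooling step: ΔS₁ = m c ln(T_tr/T_i) = 144 × 4.22 × ln(273.1/291) = -38.58 J/K.
Phase change: ΔS₂ = −mL/T_tr = −144 × 334 / 273.1 = -176.1 J/K.
ΔS_total = (-38.58) + (-176.1) = -215 J/K.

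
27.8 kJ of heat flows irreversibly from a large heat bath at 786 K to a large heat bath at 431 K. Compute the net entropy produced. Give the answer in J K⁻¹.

ΔS_hot = −Q/T_H = −27800/786 = -35.37 J/K and ΔS_cold = +Q/T_C = 27800/431 = 64.5 J/K.
ΔS_total = -35.37 + 64.5 = 29.1 J/K, positive as the second law requires.

ΔS_total = 29.1 J/K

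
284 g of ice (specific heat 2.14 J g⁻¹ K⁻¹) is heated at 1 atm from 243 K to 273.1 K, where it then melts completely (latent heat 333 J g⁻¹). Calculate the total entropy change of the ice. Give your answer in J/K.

ΔS = 417 J/K

Warming step: ΔS₁ = m c ln(T_tr/T_i) = 284 × 2.14 × ln(273.1/243) = 70.97 J/K.
Phase change: ΔS₂ = +mL/T_tr = 284 × 333 / 273.1 = 346.3 J/K.
ΔS_total = (70.97) + (346.3) = 417 J/K.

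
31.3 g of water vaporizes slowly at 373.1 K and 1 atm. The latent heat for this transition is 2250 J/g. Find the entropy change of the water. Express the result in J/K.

Heat absorbed by the substance: Q = mL = 31.3 × 2250 = 70425 J.
At constant T, ΔS = Q_rev/T = 70425 / 373.1 = 189 J/K.

ΔS = 189 J/K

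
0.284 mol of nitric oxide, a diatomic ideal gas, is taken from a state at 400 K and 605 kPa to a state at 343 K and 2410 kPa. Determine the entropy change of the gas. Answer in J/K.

ΔS = nC_p ln(T₂/T₁) − nR ln(P₂/P₁), with C_p = 7R/2 = 29.1 J mol⁻¹ K⁻¹ for a diatomic ideal gas.
ΔS = 0.284 × [29.1 × ln(343/400) − 8.314 × ln(2410/605)] = -4.53 J/K.

ΔS = -4.53 J/K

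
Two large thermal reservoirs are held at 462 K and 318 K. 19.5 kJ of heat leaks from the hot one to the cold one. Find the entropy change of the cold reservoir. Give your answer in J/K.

The cold reservoir gains heat Q, so ΔS_cold = +Q/T_C = 19500/318 = 61.3 J/K.

ΔS_cold = 61.3 J/K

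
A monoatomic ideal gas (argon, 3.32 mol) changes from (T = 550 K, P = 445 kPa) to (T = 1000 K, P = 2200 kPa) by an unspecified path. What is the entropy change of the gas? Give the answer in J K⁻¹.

ΔS = nC_p ln(T₂/T₁) − nR ln(P₂/P₁), with C_p = 5R/2 = 20.79 J mol⁻¹ K⁻¹ for a monoatomic ideal gas.
ΔS = 3.32 × [20.79 × ln(1000/550) − 8.314 × ln(2200/445)] = -2.86 J/K.

ΔS = -2.86 J/K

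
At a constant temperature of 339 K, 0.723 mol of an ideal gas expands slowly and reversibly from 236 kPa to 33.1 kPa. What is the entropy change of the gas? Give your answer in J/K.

For an isothermal ideal gas ΔS_gas = nR ln(P₁/P₂) = 0.723 × 8.314 × ln(236/33.1) = 11.8 J/K.

ΔS_gas = 11.8 J/K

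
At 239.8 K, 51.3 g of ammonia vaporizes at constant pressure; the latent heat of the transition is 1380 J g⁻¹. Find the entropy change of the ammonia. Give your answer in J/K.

Heat absorbed by the substance: Q = mL = 51.3 × 1380 = 70794 J.
At constant T, ΔS = Q_rev/T = 70794 / 239.8 = 295 J/K.

ΔS = 295 J/K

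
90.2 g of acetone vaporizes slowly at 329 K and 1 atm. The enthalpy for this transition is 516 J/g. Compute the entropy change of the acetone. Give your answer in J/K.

ΔS = 141 J/K

Heat absorbed by the substance: Q = mL = 90.2 × 516 = 46543.2 J.
At constant T, ΔS = Q_rev/T = 46543.2 / 329 = 141 J/K.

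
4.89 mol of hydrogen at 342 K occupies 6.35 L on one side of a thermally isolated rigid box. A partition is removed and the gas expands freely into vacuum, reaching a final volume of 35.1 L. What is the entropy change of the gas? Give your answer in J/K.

For an ideal gas in free expansion Q = 0 and W = 0, so T is unchanged.
Entropy is a state function; using a reversible isothermal path, ΔS_gas = nR ln(V₂/V₁) = 4.89 × 8.314 × ln(35.1/6.35) = 69.5 J/K.

ΔS_gas = 69.5 J/K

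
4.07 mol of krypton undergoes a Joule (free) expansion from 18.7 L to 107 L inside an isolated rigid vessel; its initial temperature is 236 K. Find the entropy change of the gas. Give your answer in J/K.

ΔS_gas = 59 J/K

For an ideal gas in free expansion Q = 0 and W = 0, so T is unchanged.
Entropy is a state function; using a reversible isothermal path, ΔS_gas = nR ln(V₂/V₁) = 4.07 × 8.314 × ln(107/18.7) = 59 J/K.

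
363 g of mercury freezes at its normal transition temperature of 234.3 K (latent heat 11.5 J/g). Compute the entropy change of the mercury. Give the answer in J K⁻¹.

Heat released by the substance: Q = −mL = −363 × 11.5 = −4174.5 J.
At constant T, ΔS = Q_rev/T = −4174.5 / 234.3 = -17.8 J/K.

ΔS = -17.8 J/K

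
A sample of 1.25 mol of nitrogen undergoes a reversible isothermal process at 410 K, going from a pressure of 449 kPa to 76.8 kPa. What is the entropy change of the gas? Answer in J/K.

ΔS_gas = 18.4 J/K

For an isothermal ideal gas ΔS_gas = nR ln(P₁/P₂) = 1.25 × 8.314 × ln(449/76.8) = 18.4 J/K.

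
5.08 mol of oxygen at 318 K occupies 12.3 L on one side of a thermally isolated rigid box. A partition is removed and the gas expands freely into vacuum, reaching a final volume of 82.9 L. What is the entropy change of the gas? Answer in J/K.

No heat is exchanged and no work is done, so the ideal-gas temperature stays constant.
Entropy is a state function; using a reversible isothermal path, ΔS_gas = nR ln(V₂/V₁) = 5.08 × 8.314 × ln(82.9/12.3) = 80.6 J/K.

ΔS_gas = 80.6 J/K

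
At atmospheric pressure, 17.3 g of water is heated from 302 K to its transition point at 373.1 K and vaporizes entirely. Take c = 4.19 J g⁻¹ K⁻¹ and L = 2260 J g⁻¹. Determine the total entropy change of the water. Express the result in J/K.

ΔS = 120 J/K

Warming step: ΔS₁ = m c ln(T_tr/T_i) = 17.3 × 4.19 × ln(373.1/302) = 15.33 J/K.
Phase change: ΔS₂ = +mL/T_tr = 17.3 × 2260 / 373.1 = 104.8 J/K.
ΔS_total = (15.33) + (104.8) = 120 J/K.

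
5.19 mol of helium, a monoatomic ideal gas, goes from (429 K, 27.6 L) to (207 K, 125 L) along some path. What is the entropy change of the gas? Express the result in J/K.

ΔS = 18 J/K

Entropy is a state function: ΔS = nC_V ln(T₂/T₁) + nR ln(V₂/V₁), with C_V = 3R/2 = 12.47 J mol⁻¹ K⁻¹ for a monoatomic ideal gas.
ΔS = 5.19 × [12.47 × ln(207/429) + 8.314 × ln(125/27.6)] = 18 J/K.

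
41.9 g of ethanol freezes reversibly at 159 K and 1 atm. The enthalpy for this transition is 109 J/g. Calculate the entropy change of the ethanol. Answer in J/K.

Heat released by the substance: Q = −mL = −41.9 × 109 = −4567.1 J.
At constant T, ΔS = Q_rev/T = −4567.1 / 159 = -28.7 J/K.

ΔS = -28.7 J/K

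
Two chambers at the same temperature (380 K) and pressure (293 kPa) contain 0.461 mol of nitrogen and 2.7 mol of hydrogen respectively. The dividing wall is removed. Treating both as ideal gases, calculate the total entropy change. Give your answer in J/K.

Mole fractions: x_A = 0.461/3.16 = 0.146, x_B = 0.854.
ΔS_mix = −R(n_A ln x_A + n_B ln x_B) = −8.314 × (0.461 ln 0.146 + 2.7 ln 0.854) = 10.9 J/K.

ΔS_mix = 10.9 J/K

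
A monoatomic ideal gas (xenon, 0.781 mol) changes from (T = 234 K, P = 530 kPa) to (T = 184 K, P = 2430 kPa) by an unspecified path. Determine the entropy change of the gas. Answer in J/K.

ΔS = -13.8 J/K

ΔS = nC_p ln(T₂/T₁) − nR ln(P₂/P₁), with C_p = 5R/2 = 20.79 J mol⁻¹ K⁻¹ for a monoatomic ideal gas.
ΔS = 0.781 × [20.79 × ln(184/234) − 8.314 × ln(2430/530)] = -13.8 J/K.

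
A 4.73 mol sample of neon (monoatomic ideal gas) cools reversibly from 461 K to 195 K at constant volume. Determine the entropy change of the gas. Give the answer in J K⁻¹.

ΔS = -50.8 J/K

At constant volume, ΔS = nC_V ln(T₂/T₁) with C_V = 3R/2 = 12.47 J mol⁻¹ K⁻¹.
ΔS = 4.73 × 12.47 × ln(195/461) = -50.8 J/K.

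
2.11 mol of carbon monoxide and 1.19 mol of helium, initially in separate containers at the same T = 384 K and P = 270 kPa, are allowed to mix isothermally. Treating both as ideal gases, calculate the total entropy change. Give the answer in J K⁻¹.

ΔS_mix = 17.9 J/K

Mole fractions: x_A = 2.11/3.3 = 0.639, x_B = 0.361.
ΔS_mix = −R(n_A ln x_A + n_B ln x_B) = −8.314 × (2.11 ln 0.639 + 1.19 ln 0.361) = 17.9 J/K.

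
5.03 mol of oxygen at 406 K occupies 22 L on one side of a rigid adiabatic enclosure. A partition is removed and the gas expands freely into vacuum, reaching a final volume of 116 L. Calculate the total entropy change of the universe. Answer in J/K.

For an ideal gas in free expansion Q = 0 and W = 0, so T is unchanged.
Entropy is a state function; using a reversible isothermal path, ΔS_gas = nR ln(V₂/V₁) = 5.03 × 8.314 × ln(116/22) = 69.5 J/K.
The insulated surroundings exchange no heat, so ΔS_surr = 0 and ΔS_universe = ΔS_gas.

ΔS_universe = 69.5 J/K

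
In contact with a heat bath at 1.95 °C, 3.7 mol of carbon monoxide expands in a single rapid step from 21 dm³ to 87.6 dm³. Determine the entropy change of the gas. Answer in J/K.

Entropy is a state function, so ΔS_gas depends only on the end states.
For an isothermal ideal gas ΔS_gas = nR ln(V₂/V₁) = 3.7 × 8.314 × ln(87.6/21) = 43.9 J/K.

ΔS_gas = 43.9 J/K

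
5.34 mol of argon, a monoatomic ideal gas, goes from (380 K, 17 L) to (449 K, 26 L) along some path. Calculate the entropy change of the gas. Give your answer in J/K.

Entropy is a state function: ΔS = nC_V ln(T₂/T₁) + nR ln(V₂/V₁), with C_V = 3R/2 = 12.47 J mol⁻¹ K⁻¹ for a monoatomic ideal gas.
ΔS = 5.34 × [12.47 × ln(449/380) + 8.314 × ln(26/17)] = 30 J/K.

ΔS = 30 J/K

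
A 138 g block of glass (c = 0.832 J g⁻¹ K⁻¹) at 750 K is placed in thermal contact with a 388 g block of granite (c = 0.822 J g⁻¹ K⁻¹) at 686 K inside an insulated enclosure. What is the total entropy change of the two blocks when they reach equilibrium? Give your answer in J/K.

Energy balance: T_f = (m₁c₁T₁ + m₂c₂T₂)/(m₁c₁ + m₂c₂) = 702.94 K.
ΔS₁ = m₁c₁ ln(T_f/T₁) = 114.816 × ln(702.94/750) = -7.4401 J/K.
ΔS₂ = m₂c₂ ln(T_f/T₂) = 318.936 × ln(702.94/686) = 7.7806 J/K.
ΔS_total = -7.4401 + 7.7806 = 0.34 J/K.

ΔS_total = 0.34 J/K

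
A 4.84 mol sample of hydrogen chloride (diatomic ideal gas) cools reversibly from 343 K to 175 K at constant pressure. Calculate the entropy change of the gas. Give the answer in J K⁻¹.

ΔS = -94.8 J/K

At constant pressure, ΔS = nC_p ln(T₂/T₁) with C_p = 7R/2 = 29.1 J mol⁻¹ K⁻¹.
ΔS = 4.84 × 29.1 × ln(175/343) = -94.8 J/K.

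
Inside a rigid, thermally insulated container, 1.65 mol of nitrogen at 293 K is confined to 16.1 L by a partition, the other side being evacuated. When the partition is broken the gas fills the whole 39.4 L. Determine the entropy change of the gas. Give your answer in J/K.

No heat is exchanged and no work is done, so the ideal-gas temperature stays constant.
Entropy is a state function; using a reversible isothermal path, ΔS_gas = nR ln(V₂/V₁) = 1.65 × 8.314 × ln(39.4/16.1) = 12.3 J/K.

ΔS_gas = 12.3 J/K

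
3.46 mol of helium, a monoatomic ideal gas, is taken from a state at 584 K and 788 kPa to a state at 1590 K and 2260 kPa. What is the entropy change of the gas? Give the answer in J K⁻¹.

ΔS = nC_p ln(T₂/T₁) − nR ln(P₂/P₁), with C_p = 5R/2 = 20.79 J mol⁻¹ K⁻¹ for a monoatomic ideal gas.
ΔS = 3.46 × [20.79 × ln(1590/584) − 8.314 × ln(2260/788)] = 41.7 J/K.

ΔS = 41.7 J/K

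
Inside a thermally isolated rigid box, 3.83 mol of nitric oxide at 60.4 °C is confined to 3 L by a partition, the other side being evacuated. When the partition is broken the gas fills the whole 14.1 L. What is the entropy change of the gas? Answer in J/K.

ΔS_gas = 49.3 J/K

No heat is exchanged and no work is done, so the ideal-gas temperature stays constant.
Entropy is a state function; using a reversible isothermal path, ΔS_gas = nR ln(V₂/V₁) = 3.83 × 8.314 × ln(14.1/3) = 49.3 J/K.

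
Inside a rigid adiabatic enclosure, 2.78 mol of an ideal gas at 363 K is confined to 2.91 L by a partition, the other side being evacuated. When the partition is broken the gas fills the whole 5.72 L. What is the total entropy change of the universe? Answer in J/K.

For an ideal gas in free expansion Q = 0 and W = 0, so T is unchanged.
Entropy is a state function; using a reversible isothermal path, ΔS_gas = nR ln(V₂/V₁) = 2.78 × 8.314 × ln(5.72/2.91) = 15.6 J/K.
The insulated surroundings exchange no heat, so ΔS_surr = 0 and ΔS_universe = ΔS_gas.

ΔS_universe = 15.6 J/K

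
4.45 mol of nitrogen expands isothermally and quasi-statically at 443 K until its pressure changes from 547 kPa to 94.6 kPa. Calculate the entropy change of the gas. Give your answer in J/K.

ΔS_gas = 64.9 J/K

For an isothermal ideal gas ΔS_gas = nR ln(P₁/P₂) = 4.45 × 8.314 × ln(547/94.6) = 64.9 J/K.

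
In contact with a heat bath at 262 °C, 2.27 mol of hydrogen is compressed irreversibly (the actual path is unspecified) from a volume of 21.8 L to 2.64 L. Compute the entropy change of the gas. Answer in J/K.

Entropy is a state function, so ΔS_gas depends only on the end states.
For an isothermal ideal gas ΔS_gas = nR ln(V₂/V₁) = 2.27 × 8.314 × ln(2.64/21.8) = -39.8 J/K.

ΔS_gas = -39.8 J/K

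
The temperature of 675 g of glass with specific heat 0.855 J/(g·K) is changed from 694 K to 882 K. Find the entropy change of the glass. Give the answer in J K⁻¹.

ΔS = ∫dQ_rev/T = m c ln(T₂/T₁) = 675 × 0.855 × ln(882/694) = 138 J/K.

ΔS = 138 J/K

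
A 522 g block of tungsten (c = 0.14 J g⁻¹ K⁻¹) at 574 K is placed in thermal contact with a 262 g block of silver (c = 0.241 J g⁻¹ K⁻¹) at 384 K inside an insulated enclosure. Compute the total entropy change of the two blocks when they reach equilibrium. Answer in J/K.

Energy balance: T_f = (m₁c₁T₁ + m₂c₂T₂)/(m₁c₁ + m₂c₂) = 485.93 K.
ΔS₁ = m₁c₁ ln(T_f/T₁) = 73.08 × ln(485.93/574) = -12.172 J/K.
ΔS₂ = m₂c₂ ln(T_f/T₂) = 63.142 × ln(485.93/384) = 14.865 J/K.
ΔS_total = -12.172 + 14.865 = 2.69 J/K.

ΔS_total = 2.69 J/K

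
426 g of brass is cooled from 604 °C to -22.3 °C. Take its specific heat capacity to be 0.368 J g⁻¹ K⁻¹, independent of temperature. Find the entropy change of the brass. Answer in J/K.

In kelvin: T₁ = 877.15 K, T₂ = 250.85 K. ΔS = ∫dQ_rev/T = m c ln(T₂/T₁) = 426 × 0.368 × ln(250.85/877.15) = -196 J/K.

ΔS = -196 J/K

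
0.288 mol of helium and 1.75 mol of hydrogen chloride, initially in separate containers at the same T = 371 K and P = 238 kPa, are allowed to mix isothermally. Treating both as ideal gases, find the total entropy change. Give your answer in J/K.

Mole fractions: x_A = 0.288/2.04 = 0.141, x_B = 0.859.
ΔS_mix = −R(n_A ln x_A + n_B ln x_B) = −8.314 × (0.288 ln 0.141 + 1.75 ln 0.859) = 6.9 J/K.

ΔS_mix = 6.9 J/K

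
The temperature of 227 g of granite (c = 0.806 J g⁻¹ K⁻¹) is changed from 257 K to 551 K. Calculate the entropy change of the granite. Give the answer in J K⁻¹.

ΔS = 140 J/K

ΔS = ∫dQ_rev/T = m c ln(T₂/T₁) = 227 × 0.806 × ln(551/257) = 140 J/K.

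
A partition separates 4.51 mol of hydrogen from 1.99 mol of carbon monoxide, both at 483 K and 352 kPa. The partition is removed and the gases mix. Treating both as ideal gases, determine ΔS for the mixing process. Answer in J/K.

ΔS_mix = 33.3 J/K

Mole fractions: x_A = 4.51/6.5 = 0.694, x_B = 0.306.
ΔS_mix = −R(n_A ln x_A + n_B ln x_B) = −8.314 × (4.51 ln 0.694 + 1.99 ln 0.306) = 33.3 J/K.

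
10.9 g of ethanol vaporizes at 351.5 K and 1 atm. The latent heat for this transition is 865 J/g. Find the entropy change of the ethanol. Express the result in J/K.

Heat absorbed by the substance: Q = mL = 10.9 × 865 = 9428.5 J.
At constant T, ΔS = Q_rev/T = 9428.5 / 351.5 = 26.8 J/K.

ΔS = 26.8 J/K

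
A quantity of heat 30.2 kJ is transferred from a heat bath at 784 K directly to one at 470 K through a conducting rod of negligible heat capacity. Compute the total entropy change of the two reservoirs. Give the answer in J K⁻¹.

ΔS_total = 25.7 J/K

ΔS_hot = −Q/T_H = −30200/784 = -38.52 J/K and ΔS_cold = +Q/T_C = 30200/470 = 64.26 J/K.
ΔS_total = -38.52 + 64.26 = 25.7 J/K, positive as the second law requires.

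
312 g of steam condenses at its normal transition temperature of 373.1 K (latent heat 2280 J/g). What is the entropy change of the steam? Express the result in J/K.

ΔS = -1910 J/K

Heat released by the substance: Q = −mL = −312 × 2280 = −711360 J.
At constant T, ΔS = Q_rev/T = −711360 / 373.1 = -1910 J/K.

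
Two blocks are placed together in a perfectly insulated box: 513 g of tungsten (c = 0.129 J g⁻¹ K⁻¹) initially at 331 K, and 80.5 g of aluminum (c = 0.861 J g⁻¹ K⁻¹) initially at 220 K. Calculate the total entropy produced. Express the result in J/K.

ΔS_total = 2.81 J/K

Energy balance: T_f = (m₁c₁T₁ + m₂c₂T₂)/(m₁c₁ + m₂c₂) = 274.22 K.
ΔS₁ = m₁c₁ ln(T_f/T₁) = 66.177 × ln(274.22/331) = -12.455 J/K.
ΔS₂ = m₂c₂ ln(T_f/T₂) = 69.3105 × ln(274.22/220) = 15.268 J/K.
ΔS_total = -12.455 + 15.268 = 2.81 J/K.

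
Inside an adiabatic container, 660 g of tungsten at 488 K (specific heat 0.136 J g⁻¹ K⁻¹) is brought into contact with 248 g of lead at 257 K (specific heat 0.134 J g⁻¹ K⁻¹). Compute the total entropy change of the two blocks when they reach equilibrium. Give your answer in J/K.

ΔS_total = 4.48 J/K

Energy balance: T_f = (m₁c₁T₁ + m₂c₂T₂)/(m₁c₁ + m₂c₂) = 425.58 K.
ΔS₁ = m₁c₁ ln(T_f/T₁) = 89.76 × ln(425.58/488) = -12.28 J/K.
ΔS₂ = m₂c₂ ln(T_f/T₂) = 33.232 × ln(425.58/257) = 16.76 J/K.
ΔS_total = -12.28 + 16.76 = 4.48 J/K.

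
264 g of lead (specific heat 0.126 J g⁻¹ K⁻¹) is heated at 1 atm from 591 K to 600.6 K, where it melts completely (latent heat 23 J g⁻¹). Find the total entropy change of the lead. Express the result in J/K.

ΔS = 10.6 J/K

Warming step: ΔS₁ = m c ln(T_tr/T_i) = 264 × 0.126 × ln(600.6/591) = 0.536 J/K.
Phase change: ΔS₂ = +mL/T_tr = 264 × 23 / 600.6 = 10.11 J/K.
ΔS_total = (0.536) + (10.11) = 10.6 J/K.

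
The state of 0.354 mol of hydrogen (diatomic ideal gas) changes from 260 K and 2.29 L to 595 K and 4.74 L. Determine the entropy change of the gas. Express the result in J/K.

Entropy is a state function: ΔS = nC_V ln(T₂/T₁) + nR ln(V₂/V₁), with C_V = 5R/2 = 20.79 J mol⁻¹ K⁻¹ for a diatomic ideal gas.
ΔS = 0.354 × [20.79 × ln(595/260) + 8.314 × ln(4.74/2.29)] = 8.23 J/K.

ΔS = 8.23 J/K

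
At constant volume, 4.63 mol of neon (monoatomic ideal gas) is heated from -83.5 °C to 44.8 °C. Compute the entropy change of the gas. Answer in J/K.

ΔS = 29.8 J/K

In kelvin: T₁ = 189.65 K, T₂ = 317.95 K. At constant volume, ΔS = nC_V ln(T₂/T₁) with C_V = 3R/2 = 12.47 J mol⁻¹ K⁻¹.
ΔS = 4.63 × 12.47 × ln(317.95/189.65) = 29.8 J/K.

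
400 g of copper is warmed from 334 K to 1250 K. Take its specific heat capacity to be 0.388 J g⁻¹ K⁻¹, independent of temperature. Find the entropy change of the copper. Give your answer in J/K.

ΔS = 205 J/K

ΔS = ∫dQ_rev/T = m c ln(T₂/T₁) = 400 × 0.388 × ln(1250/334) = 205 J/K.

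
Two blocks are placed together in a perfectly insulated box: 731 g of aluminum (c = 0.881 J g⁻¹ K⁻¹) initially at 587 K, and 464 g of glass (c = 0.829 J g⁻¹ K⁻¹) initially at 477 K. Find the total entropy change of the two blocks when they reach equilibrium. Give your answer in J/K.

ΔS_total = 5.09 J/K

Energy balance: T_f = (m₁c₁T₁ + m₂c₂T₂)/(m₁c₁ + m₂c₂) = 545.87 K.
ΔS₁ = m₁c₁ ln(T_f/T₁) = 644.011 × ln(545.87/587) = -46.787 J/K.
ΔS₂ = m₂c₂ ln(T_f/T₂) = 384.656 × ln(545.87/477) = 51.874 J/K.
ΔS_total = -46.787 + 51.874 = 5.09 J/K.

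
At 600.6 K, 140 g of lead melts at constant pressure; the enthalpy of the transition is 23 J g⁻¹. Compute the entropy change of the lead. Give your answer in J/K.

ΔS = 5.36 J/K

Heat absorbed by the substance: Q = mL = 140 × 23 = 3220 J.
At constant T, ΔS = Q_rev/T = 3220 / 600.6 = 5.36 J/K.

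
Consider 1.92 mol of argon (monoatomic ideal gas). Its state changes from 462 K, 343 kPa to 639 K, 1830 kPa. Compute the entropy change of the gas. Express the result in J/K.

ΔS = nC_p ln(T₂/T₁) − nR ln(P₂/P₁), with C_p = 5R/2 = 20.79 J mol⁻¹ K⁻¹ for a monoatomic ideal gas.
ΔS = 1.92 × [20.79 × ln(639/462) − 8.314 × ln(1830/343)] = -13.8 J/K.

ΔS = -13.8 J/K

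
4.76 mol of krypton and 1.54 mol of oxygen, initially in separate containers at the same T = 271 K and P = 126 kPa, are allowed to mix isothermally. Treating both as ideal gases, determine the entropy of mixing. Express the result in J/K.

Mole fractions: x_A = 4.76/6.3 = 0.756, x_B = 0.244.
ΔS_mix = −R(n_A ln x_A + n_B ln x_B) = −8.314 × (4.76 ln 0.756 + 1.54 ln 0.244) = 29.1 J/K.

ΔS_mix = 29.1 J/K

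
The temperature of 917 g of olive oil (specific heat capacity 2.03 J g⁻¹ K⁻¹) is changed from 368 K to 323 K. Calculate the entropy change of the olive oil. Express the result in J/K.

ΔS = -243 J/K

ΔS = ∫dQ_rev/T = m c ln(T₂/T₁) = 917 × 2.03 × ln(323/368) = -243 J/K.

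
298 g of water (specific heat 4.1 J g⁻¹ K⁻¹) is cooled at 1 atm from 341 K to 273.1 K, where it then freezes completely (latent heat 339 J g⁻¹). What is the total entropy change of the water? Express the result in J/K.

ΔS = -641 J/K

Cooling step: ΔS₁ = m c ln(T_tr/T_i) = 298 × 4.1 × ln(273.1/341) = -271.3 J/K.
Phase change: ΔS₂ = −mL/T_tr = −298 × 339 / 273.1 = -369.9 J/K.
ΔS_total = (-271.3) + (-369.9) = -641 J/K.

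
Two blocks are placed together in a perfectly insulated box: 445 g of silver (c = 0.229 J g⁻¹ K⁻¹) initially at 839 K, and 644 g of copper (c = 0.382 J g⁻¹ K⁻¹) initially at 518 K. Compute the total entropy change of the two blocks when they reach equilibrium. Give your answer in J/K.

ΔS_total = 8.89 J/K

Energy balance: T_f = (m₁c₁T₁ + m₂c₂T₂)/(m₁c₁ + m₂c₂) = 612.02 K.
ΔS₁ = m₁c₁ ln(T_f/T₁) = 101.905 × ln(612.02/839) = -32.145 J/K.
ΔS₂ = m₂c₂ ln(T_f/T₂) = 246.008 × ln(612.02/518) = 41.032 J/K.
ΔS_total = -32.145 + 41.032 = 8.89 J/K.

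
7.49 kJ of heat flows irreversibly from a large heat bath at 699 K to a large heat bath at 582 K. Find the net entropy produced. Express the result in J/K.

ΔS_total = 2.15 J/K

ΔS_hot = −Q/T_H = −7490/699 = -10.72 J/K and ΔS_cold = +Q/T_C = 7490/582 = 12.87 J/K.
ΔS_total = -10.72 + 12.87 = 2.15 J/K, positive as the second law requires.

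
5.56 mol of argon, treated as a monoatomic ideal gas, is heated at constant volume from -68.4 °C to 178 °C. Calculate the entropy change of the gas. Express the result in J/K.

ΔS = 54.8 J/K

In kelvin: T₁ = 204.75 K, T₂ = 451.15 K. At constant volume, ΔS = nC_V ln(T₂/T₁) with C_V = 3R/2 = 12.47 J mol⁻¹ K⁻¹.
ΔS = 5.56 × 12.47 × ln(451.15/204.75) = 54.8 J/K.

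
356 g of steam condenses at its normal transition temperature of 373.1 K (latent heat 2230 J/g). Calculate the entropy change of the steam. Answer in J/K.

ΔS = -2130 J/K

Heat released by the substance: Q = −mL = −356 × 2230 = −793880 J.
At constant T, ΔS = Q_rev/T = −793880 / 373.1 = -2130 J/K.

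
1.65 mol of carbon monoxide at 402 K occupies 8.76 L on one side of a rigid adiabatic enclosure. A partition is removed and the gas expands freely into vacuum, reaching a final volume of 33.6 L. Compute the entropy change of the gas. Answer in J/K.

No heat is exchanged and no work is done, so the ideal-gas temperature stays constant.
Entropy is a state function; using a reversible isothermal path, ΔS_gas = nR ln(V₂/V₁) = 1.65 × 8.314 × ln(33.6/8.76) = 18.4 J/K.

ΔS_gas = 18.4 J/K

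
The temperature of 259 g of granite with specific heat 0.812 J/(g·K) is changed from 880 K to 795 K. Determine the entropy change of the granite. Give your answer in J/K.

ΔS = -21.4 J/K

ΔS = ∫dQ_rev/T = m c ln(T₂/T₁) = 259 × 0.812 × ln(795/880) = -21.4 J/K.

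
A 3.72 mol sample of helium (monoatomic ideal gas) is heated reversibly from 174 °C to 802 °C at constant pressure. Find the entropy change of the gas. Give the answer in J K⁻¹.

ΔS = 67.8 J/K

In kelvin: T₁ = 447.15 K, T₂ = 1075.15 K. At constant pressure, ΔS = nC_p ln(T₂/T₁) with C_p = 5R/2 = 20.79 J mol⁻¹ K⁻¹.
ΔS = 3.72 × 20.79 × ln(1075.15/447.15) = 67.8 J/K.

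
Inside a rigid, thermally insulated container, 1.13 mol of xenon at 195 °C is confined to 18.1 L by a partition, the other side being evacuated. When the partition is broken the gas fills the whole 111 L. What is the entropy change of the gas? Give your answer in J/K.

ΔS_gas = 17 J/K

No heat is exchanged and no work is done, so the ideal-gas temperature stays constant.
Entropy is a state function; using a reversible isothermal path, ΔS_gas = nR ln(V₂/V₁) = 1.13 × 8.314 × ln(111/18.1) = 17 J/K.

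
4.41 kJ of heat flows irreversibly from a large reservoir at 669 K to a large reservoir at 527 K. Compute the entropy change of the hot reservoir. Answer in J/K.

The hot reservoir loses heat Q, so ΔS_hot = −Q/T_H = −4410/669 = -6.59 J/K.

ΔS_hot = -6.59 J/K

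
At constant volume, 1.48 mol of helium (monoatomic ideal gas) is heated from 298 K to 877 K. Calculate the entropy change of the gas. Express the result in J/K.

At constant volume, ΔS = nC_V ln(T₂/T₁) with C_V = 3R/2 = 12.47 J mol⁻¹ K⁻¹.
ΔS = 1.48 × 12.47 × ln(877/298) = 19.9 J/K.

ΔS = 19.9 J/K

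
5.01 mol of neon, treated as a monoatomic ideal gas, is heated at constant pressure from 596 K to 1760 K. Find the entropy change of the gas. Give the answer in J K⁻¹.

At constant pressure, ΔS = nC_p ln(T₂/T₁) with C_p = 5R/2 = 20.79 J mol⁻¹ K⁻¹.
ΔS = 5.01 × 20.79 × ln(1760/596) = 113 J/K.

ΔS = 113 J/K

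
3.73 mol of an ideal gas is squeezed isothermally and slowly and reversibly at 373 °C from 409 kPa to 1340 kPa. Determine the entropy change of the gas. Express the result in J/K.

ΔS_gas = -36.8 J/K

For an isothermal ideal gas ΔS_gas = nR ln(P₁/P₂) = 3.73 × 8.314 × ln(409/1340) = -36.8 J/K.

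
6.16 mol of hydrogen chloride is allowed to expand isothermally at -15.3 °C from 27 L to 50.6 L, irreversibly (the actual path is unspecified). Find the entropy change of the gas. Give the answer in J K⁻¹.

ΔS_gas = 32.2 J/K

Entropy is a state function, so ΔS_gas depends only on the end states.
For an isothermal ideal gas ΔS_gas = nR ln(V₂/V₁) = 6.16 × 8.314 × ln(50.6/27) = 32.2 J/K.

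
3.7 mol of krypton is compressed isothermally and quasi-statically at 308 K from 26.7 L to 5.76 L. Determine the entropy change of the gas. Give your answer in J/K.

ΔS_gas = -47.2 J/K

For an isothermal ideal gas ΔS_gas = nR ln(V₂/V₁) = 3.7 × 8.314 × ln(5.76/26.7) = -47.2 J/K.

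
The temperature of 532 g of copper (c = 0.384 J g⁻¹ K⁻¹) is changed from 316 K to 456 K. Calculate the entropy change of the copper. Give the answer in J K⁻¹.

ΔS = 74.9 J/K

ΔS = ∫dQ_rev/T = m c ln(T₂/T₁) = 532 × 0.384 × ln(456/316) = 74.9 J/K.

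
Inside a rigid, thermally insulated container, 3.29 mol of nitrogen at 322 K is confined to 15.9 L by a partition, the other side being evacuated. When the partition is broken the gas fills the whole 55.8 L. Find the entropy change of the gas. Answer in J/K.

For an ideal gas in free expansion Q = 0 and W = 0, so T is unchanged.
Entropy is a state function; using a reversible isothermal path, ΔS_gas = nR ln(V₂/V₁) = 3.29 × 8.314 × ln(55.8/15.9) = 34.3 J/K.

ΔS_gas = 34.3 J/K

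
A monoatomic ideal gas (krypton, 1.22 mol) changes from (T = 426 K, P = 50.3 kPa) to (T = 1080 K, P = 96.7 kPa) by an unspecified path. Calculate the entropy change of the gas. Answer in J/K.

ΔS = nC_p ln(T₂/T₁) − nR ln(P₂/P₁), with C_p = 5R/2 = 20.79 J mol⁻¹ K⁻¹ for a monoatomic ideal gas.
ΔS = 1.22 × [20.79 × ln(1080/426) − 8.314 × ln(96.7/50.3)] = 17 J/K.

ΔS = 17 J/K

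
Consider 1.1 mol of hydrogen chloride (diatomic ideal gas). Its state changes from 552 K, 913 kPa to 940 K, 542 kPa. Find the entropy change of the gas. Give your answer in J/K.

ΔS = nC_p ln(T₂/T₁) − nR ln(P₂/P₁), with C_p = 7R/2 = 29.1 J mol⁻¹ K⁻¹ for a diatomic ideal gas.
ΔS = 1.1 × [29.1 × ln(940/552) − 8.314 × ln(542/913)] = 21.8 J/K.

ΔS = 21.8 J/K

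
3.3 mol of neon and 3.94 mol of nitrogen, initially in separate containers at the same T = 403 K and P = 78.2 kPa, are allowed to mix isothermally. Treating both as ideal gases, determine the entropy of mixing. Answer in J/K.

Mole fractions: x_A = 3.3/7.24 = 0.456, x_B = 0.544.
ΔS_mix = −R(n_A ln x_A + n_B ln x_B) = −8.314 × (3.3 ln 0.456 + 3.94 ln 0.544) = 41.5 J/K.

ΔS_mix = 41.5 J/K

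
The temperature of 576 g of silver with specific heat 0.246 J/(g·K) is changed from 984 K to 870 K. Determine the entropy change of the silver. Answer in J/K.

ΔS = -17.4 J/K

ΔS = ∫dQ_rev/T = m c ln(T₂/T₁) = 576 × 0.246 × ln(870/984) = -17.4 J/K.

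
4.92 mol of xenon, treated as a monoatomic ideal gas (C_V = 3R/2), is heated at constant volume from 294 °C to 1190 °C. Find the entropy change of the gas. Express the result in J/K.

ΔS = 58.1 J/K

In kelvin: T₁ = 567.15 K, T₂ = 1463.15 K. At constant volume, ΔS = nC_V ln(T₂/T₁) with C_V = 3R/2 = 12.47 J mol⁻¹ K⁻¹.
ΔS = 4.92 × 12.47 × ln(1463.15/567.15) = 58.1 J/K.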